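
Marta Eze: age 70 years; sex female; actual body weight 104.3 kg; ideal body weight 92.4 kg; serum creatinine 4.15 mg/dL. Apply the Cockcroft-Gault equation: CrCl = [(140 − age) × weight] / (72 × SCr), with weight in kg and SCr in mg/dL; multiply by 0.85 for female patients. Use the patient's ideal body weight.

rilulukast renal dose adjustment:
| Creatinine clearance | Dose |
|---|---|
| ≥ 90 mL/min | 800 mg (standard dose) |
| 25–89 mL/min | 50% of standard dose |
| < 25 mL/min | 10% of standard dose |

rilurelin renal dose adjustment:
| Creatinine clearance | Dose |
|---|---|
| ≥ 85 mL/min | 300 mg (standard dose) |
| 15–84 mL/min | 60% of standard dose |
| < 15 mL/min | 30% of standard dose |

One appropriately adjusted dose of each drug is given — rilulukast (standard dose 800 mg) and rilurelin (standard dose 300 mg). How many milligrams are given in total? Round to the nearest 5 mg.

CrCl = (140 − 70) × 92.4 / (72 × 4.15) × 0.85 = 6468.0 / 298.80 × 0.85 ≈ 18.4 mL/min
CrCl ≈ 18 mL/min.
rilulukast: < 25 mL/min → 10% of 800 mg = 80 mg.
rilurelin: 15–84 mL/min → 60% of 300 mg = 180 mg.
Total = 80 + 180 = 260 mg.

260 mg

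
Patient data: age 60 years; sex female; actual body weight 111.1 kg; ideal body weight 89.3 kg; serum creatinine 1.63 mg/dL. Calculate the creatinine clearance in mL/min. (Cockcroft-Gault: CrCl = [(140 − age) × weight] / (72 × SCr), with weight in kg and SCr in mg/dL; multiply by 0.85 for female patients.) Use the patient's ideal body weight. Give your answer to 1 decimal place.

CrCl = (140 − 60) × 89.3 / (72 × 1.63) × 0.85 = 7144.0 / 117.36 × 0.85 ≈ 51.7 mL/min

51.7 mL/min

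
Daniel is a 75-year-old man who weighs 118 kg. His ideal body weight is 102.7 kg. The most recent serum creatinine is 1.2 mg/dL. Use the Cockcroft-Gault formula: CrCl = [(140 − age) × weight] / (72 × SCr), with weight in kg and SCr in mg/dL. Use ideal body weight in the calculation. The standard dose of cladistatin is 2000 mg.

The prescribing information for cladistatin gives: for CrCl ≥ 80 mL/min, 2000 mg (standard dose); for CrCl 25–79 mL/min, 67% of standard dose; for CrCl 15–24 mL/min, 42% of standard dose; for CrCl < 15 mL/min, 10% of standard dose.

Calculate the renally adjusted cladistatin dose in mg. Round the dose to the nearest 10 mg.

CrCl = (140 − 75) × 102.7 / (72 × 1.2) = 6675.5 / 86.40 ≈ 77.3 mL/min
CrCl ≈ 77 mL/min → bracket 25–79 mL/min.
67% of 2000 mg = 1340 mg

1340 mg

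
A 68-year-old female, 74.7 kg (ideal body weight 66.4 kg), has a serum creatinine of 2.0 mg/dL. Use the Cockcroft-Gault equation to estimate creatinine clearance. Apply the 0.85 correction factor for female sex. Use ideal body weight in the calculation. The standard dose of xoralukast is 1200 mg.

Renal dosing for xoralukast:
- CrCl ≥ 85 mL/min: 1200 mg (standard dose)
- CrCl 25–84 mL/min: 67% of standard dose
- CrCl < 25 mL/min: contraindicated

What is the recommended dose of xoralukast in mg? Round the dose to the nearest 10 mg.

CrCl = (140 − 68) × 66.4 / (72 × 2) × 0.85 = 4780.8 / 144.00 × 0.85 ≈ 28.2 mL/min
CrCl ≈ 28 mL/min → bracket 25–84 mL/min.
67% of 1200 mg = 804 mg → 800 mg

800 mg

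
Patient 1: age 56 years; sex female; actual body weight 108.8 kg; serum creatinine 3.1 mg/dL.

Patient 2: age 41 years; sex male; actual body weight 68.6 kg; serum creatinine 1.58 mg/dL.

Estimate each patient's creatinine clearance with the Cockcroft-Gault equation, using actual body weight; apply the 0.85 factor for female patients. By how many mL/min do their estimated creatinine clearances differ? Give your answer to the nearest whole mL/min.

Patient 1: CrCl = (140 − 56) × 108.8 / (72 × 3.1) × 0.85 = 9139.2 / 223.20 × 0.85 ≈ 34.8 mL/min
Patient 2: CrCl = (140 − 41) × 68.6 / (72 × 1.58) = 6791.4 / 113.76 ≈ 59.7 mL/min
|34.8 − 59.7| = 24.9 mL/min

25 mL/min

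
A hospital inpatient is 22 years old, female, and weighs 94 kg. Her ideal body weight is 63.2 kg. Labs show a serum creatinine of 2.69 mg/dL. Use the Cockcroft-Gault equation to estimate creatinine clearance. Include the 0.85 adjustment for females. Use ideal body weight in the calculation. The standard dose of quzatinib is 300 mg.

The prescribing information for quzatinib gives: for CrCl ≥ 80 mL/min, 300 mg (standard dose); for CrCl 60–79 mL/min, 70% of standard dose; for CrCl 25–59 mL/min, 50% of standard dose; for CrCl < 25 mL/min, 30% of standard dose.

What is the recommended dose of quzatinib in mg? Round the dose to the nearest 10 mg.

150 mg

CrCl = (140 − 22) × 63.2 / (72 × 2.69) × 0.85 = 7457.6 / 193.68 × 0.85 ≈ 32.7 mL/min
CrCl ≈ 33 mL/min → bracket 25–59 mL/min.
50% of 300 mg = 150 mg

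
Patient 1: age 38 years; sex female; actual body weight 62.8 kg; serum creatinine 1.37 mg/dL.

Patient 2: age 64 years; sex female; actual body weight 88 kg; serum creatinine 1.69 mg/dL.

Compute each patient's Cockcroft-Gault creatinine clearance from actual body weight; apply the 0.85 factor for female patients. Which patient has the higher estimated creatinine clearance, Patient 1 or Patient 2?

Patient 1: CrCl = (140 − 38) × 62.8 / (72 × 1.37) × 0.85 = 6405.6 / 98.64 × 0.85 ≈ 55.2 mL/min
Patient 2: CrCl = (140 − 64) × 88 / (72 × 1.69) × 0.85 = 6688.0 / 121.68 × 0.85 ≈ 46.7 mL/min
55.2 vs 46.7 mL/min → Patient 1 is higher.

Patient 1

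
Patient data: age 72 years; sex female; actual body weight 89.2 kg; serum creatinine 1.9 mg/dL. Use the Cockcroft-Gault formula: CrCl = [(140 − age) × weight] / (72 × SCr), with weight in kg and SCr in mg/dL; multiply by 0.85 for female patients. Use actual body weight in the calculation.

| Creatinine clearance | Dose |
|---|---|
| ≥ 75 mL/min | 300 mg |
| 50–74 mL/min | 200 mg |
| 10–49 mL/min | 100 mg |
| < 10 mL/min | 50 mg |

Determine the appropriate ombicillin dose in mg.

100 mg

CrCl = (140 − 72) × 89.2 / (72 × 1.9) × 0.85 = 6065.6 / 136.80 × 0.85 ≈ 37.7 mL/min
CrCl ≈ 38 mL/min → bracket 10–49 mL/min.
Dose for this bracket: 100 mg.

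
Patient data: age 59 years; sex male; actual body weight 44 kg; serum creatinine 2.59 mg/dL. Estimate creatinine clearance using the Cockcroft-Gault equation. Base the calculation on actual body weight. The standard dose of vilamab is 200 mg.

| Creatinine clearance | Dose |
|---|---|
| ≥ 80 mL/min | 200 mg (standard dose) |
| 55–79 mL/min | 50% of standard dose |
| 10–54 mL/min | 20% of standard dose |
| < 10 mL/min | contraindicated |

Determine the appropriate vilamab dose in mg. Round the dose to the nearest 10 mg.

CrCl = (140 − 59) × 44 / (72 × 2.59) = 3564.0 / 186.48 ≈ 19.1 mL/min
CrCl ≈ 19 mL/min → bracket 10–54 mL/min.
20% of 200 mg = 40 mg

40 mg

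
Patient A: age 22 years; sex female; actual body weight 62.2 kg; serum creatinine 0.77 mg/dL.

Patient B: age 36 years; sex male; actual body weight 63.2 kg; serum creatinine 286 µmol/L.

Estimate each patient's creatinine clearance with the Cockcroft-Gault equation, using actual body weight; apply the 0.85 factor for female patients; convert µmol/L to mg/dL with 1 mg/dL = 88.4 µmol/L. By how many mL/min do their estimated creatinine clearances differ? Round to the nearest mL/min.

Patient A: CrCl = (140 − 22) × 62.2 / (72 × 0.77) × 0.85 = 7339.6 / 55.44 × 0.85 ≈ 112.5 mL/min
Patient B: SCr = 286 / 88.4 = 3.235 mg/dL
Patient B: CrCl = (140 − 36) × 63.2 / (72 × 3.235) = 6572.8 / 232.92 ≈ 28.2 mL/min
|112.5 − 28.2| = 84.3 mL/min

84 mL/min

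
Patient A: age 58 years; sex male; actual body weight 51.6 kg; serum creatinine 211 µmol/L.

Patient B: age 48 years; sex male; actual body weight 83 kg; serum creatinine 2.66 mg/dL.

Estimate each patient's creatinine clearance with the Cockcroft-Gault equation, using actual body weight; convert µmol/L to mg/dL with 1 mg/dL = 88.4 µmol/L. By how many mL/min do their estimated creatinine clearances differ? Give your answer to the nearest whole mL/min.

15 mL/min

Patient A: SCr = 211 / 88.4 = 2.387 mg/dL
Patient A: CrCl = (140 − 58) × 51.6 / (72 × 2.387) = 4231.2 / 171.86 ≈ 24.6 mL/min
Patient B: CrCl = (140 − 48) × 83 / (72 × 2.66) = 7636.0 / 191.52 ≈ 39.9 mL/min
|24.6 − 39.9| = 15.3 mL/min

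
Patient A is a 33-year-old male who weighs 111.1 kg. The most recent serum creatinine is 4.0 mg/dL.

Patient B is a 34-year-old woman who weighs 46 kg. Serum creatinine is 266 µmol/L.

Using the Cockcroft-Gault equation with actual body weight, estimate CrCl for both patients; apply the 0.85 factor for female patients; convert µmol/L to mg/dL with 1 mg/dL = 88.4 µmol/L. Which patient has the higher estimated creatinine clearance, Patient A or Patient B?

Patient A

Patient A: CrCl = (140 − 33) × 111.1 / (72 × 4) = 11887.7 / 288.00 ≈ 41.3 mL/min
Patient B: SCr = 266 / 88.4 = 3.009 mg/dL
Patient B: CrCl = (140 − 34) × 46 / (72 × 3.009) × 0.85 = 4876.0 / 216.65 × 0.85 ≈ 19.1 mL/min
41.3 vs 19.1 mL/min → Patient A is higher.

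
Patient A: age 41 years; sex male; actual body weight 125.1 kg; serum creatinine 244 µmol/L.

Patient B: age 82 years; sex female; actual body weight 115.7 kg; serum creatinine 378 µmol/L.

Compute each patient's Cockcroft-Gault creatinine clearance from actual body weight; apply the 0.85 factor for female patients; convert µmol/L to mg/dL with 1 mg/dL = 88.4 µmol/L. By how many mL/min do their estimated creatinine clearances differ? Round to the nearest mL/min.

Patient A: SCr = 244 / 88.4 = 2.76 mg/dL
Patient A: CrCl = (140 − 41) × 125.1 / (72 × 2.76) = 12384.9 / 198.72 ≈ 62.3 mL/min
Patient B: SCr = 378 / 88.4 = 4.276 mg/dL
Patient B: CrCl = (140 − 82) × 115.7 / (72 × 4.276) × 0.85 = 6710.6 / 307.87 × 0.85 ≈ 18.5 mL/min
|62.3 − 18.5| = 43.8 mL/min

44 mL/min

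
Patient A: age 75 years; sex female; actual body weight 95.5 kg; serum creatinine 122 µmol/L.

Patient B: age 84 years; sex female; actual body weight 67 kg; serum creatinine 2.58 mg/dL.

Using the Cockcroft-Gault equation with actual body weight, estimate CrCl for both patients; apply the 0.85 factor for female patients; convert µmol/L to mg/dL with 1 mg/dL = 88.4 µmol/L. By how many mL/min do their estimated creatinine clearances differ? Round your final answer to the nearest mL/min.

Patient A: SCr = 122 / 88.4 = 1.38 mg/dL
Patient A: CrCl = (140 − 75) × 95.5 / (72 × 1.38) × 0.85 = 6207.5 / 99.36 × 0.85 ≈ 53.1 mL/min
Patient B: CrCl = (140 − 84) × 67 / (72 × 2.58) × 0.85 = 3752.0 / 185.76 × 0.85 ≈ 17.2 mL/min
|53.1 − 17.2| = 35.9 mL/min

36 mL/min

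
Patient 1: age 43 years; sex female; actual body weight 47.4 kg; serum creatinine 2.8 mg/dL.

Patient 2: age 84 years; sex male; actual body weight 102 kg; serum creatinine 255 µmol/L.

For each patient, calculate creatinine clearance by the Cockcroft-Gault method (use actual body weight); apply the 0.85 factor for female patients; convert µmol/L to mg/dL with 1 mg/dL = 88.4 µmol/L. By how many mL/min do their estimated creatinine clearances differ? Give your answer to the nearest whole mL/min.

Patient 1: CrCl = (140 − 43) × 47.4 / (72 × 2.8) × 0.85 = 4597.8 / 201.60 × 0.85 ≈ 19.4 mL/min
Patient 2: SCr = 255 / 88.4 = 2.885 mg/dL
Patient 2: CrCl = (140 − 84) × 102 / (72 × 2.885) = 5712.0 / 207.72 ≈ 27.5 mL/min
|19.4 − 27.5| = 8.1 mL/min

8 mL/min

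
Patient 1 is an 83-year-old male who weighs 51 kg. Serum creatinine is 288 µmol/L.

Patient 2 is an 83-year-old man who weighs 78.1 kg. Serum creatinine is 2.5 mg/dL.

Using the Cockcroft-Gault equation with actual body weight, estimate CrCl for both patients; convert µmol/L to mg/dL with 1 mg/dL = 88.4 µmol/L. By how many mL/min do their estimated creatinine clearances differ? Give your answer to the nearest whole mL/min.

12 mL/min

Patient 1: SCr = 288 / 88.4 = 3.258 mg/dL
Patient 1: CrCl = (140 − 83) × 51 / (72 × 3.258) = 2907.0 / 234.58 ≈ 12.4 mL/min
Patient 2: CrCl = (140 − 83) × 78.1 / (72 × 2.5) = 4451.7 / 180.00 ≈ 24.7 mL/min
|12.4 − 24.7| = 12.3 mL/min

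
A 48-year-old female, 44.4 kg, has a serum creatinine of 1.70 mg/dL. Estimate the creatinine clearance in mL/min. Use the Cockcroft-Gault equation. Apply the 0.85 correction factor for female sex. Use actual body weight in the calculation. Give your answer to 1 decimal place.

CrCl = (140 − 48) × 44.4 / (72 × 1.7) × 0.85 = 4084.8 / 122.40 × 0.85 ≈ 28.4 mL/min

28.4 mL/min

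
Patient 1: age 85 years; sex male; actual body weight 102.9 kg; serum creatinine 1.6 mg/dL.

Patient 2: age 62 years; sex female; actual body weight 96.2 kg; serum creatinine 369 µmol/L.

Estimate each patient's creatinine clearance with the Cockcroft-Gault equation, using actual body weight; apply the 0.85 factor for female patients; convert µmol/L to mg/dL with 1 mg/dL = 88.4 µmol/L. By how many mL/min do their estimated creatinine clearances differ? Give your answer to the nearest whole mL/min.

28 mL/min

Patient 1: CrCl = (140 − 85) × 102.9 / (72 × 1.6) = 5659.5 / 115.20 ≈ 49.1 mL/min
Patient 2: SCr = 369 / 88.4 = 4.174 mg/dL
Patient 2: CrCl = (140 − 62) × 96.2 / (72 × 4.174) × 0.85 = 7503.6 / 300.53 × 0.85 ≈ 21.2 mL/min
|49.1 − 21.2| = 27.9 mL/min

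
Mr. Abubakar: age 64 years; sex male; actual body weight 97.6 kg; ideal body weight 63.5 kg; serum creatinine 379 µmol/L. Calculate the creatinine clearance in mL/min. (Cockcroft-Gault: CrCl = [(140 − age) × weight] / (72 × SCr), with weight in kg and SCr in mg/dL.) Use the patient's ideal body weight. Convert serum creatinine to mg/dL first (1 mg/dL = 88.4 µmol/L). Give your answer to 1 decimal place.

15.6 mL/min

SCr = 379 / 88.4 = 4.287 mg/dL
CrCl = (140 − 64) × 63.5 / (72 × 4.287) = 4826.0 / 308.66 ≈ 15.6 mL/min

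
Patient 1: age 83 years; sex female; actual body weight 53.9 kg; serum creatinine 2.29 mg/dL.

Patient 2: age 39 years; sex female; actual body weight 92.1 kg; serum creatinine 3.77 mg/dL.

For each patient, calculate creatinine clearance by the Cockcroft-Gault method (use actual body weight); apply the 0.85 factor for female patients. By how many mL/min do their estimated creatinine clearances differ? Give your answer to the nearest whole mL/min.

Patient 1: CrCl = (140 − 83) × 53.9 / (72 × 2.29) × 0.85 = 3072.3 / 164.88 × 0.85 ≈ 15.8 mL/min
Patient 2: CrCl = (140 − 39) × 92.1 / (72 × 3.77) × 0.85 = 9302.1 / 271.44 × 0.85 ≈ 29.1 mL/min
|15.8 − 29.1| = 13.3 mL/min

13 mL/min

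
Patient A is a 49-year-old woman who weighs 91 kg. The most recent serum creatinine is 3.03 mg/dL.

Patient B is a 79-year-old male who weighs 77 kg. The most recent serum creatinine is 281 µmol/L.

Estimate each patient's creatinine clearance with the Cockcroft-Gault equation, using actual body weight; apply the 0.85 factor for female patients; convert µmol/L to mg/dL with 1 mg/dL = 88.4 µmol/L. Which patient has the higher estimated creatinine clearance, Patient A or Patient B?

Patient A

Patient A: CrCl = (140 − 49) × 91 / (72 × 3.03) × 0.85 = 8281.0 / 218.16 × 0.85 ≈ 32.3 mL/min
Patient B: SCr = 281 / 88.4 = 3.179 mg/dL
Patient B: CrCl = (140 − 79) × 77 / (72 × 3.179) = 4697.0 / 228.89 ≈ 20.5 mL/min
32.3 vs 20.5 mL/min → Patient A is higher.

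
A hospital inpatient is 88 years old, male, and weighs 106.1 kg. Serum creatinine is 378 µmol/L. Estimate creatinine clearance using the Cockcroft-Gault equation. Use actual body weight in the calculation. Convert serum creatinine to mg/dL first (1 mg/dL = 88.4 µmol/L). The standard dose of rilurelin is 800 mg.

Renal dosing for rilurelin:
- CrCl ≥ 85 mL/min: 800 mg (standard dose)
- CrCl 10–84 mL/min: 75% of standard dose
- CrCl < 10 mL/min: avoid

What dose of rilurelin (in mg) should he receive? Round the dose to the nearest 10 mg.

600 mg

SCr = 378 / 88.4 = 4.276 mg/dL
CrCl = (140 − 88) × 106.1 / (72 × 4.276) = 5517.2 / 307.87 ≈ 17.9 mL/min
CrCl ≈ 18 mL/min → bracket 10–84 mL/min.
75% of 800 mg = 600 mg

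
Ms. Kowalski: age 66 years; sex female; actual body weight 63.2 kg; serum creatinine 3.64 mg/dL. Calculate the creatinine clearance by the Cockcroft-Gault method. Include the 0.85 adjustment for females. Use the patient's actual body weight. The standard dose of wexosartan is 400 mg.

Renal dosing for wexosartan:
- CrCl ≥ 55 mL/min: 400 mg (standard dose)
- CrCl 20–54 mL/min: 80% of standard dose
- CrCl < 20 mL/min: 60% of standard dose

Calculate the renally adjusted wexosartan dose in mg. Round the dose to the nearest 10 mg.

CrCl = (140 − 66) × 63.2 / (72 × 3.64) × 0.85 = 4676.8 / 262.08 × 0.85 ≈ 15.2 mL/min
CrCl ≈ 15 mL/min → bracket < 20 mL/min.
60% of 400 mg = 240 mg

240 mg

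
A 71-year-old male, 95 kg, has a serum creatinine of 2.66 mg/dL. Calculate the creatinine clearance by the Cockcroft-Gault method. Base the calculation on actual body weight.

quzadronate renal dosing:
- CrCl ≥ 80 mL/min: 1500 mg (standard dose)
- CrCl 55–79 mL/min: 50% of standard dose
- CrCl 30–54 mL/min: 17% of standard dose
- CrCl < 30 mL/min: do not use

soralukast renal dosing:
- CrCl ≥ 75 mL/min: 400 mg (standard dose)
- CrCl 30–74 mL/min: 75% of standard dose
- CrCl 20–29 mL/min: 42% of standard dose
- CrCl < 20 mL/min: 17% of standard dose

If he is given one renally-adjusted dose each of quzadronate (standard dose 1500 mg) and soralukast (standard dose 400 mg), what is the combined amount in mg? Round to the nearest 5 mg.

CrCl = (140 − 71) × 95 / (72 × 2.66) = 6555.0 / 191.52 ≈ 34.2 mL/min
CrCl ≈ 34 mL/min.
quzadronate: 30–54 mL/min → 17% of 1500 mg = 255 mg.
soralukast: 30–74 mL/min → 75% of 400 mg = 300 mg.
Total = 255 + 300 = 555 mg.

555 mg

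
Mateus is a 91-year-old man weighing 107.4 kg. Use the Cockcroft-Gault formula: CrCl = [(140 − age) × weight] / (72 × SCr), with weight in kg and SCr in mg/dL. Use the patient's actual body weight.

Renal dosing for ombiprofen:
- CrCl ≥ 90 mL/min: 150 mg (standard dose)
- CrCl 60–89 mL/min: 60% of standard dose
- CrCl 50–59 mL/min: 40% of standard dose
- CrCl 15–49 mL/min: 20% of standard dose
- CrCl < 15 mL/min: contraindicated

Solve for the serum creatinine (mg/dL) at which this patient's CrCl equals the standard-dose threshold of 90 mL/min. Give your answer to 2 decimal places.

0.81 mg/dL

Standard dose requires CrCl ≥ 90 mL/min.
Set (140 − 91) × 107.4 / (72 × SCr) = 90
SCr = (140 − 91) × 107.4 / (72 × 90) = 0.812 mg/dL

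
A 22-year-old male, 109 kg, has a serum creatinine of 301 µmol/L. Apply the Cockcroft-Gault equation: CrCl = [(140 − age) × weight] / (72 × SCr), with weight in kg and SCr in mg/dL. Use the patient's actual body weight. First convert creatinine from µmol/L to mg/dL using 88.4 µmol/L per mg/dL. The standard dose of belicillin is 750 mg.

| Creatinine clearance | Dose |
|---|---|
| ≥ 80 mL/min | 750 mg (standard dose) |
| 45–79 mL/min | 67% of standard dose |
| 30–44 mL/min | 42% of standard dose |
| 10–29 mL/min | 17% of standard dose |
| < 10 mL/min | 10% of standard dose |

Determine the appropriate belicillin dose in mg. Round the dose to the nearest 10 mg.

500 mg

SCr = 301 / 88.4 = 3.405 mg/dL
CrCl = (140 − 22) × 109 / (72 × 3.405) = 12862.0 / 245.16 ≈ 52.5 mL/min
CrCl ≈ 52 mL/min → bracket 45–79 mL/min.
67% of 750 mg = 502.5 mg → 500 mg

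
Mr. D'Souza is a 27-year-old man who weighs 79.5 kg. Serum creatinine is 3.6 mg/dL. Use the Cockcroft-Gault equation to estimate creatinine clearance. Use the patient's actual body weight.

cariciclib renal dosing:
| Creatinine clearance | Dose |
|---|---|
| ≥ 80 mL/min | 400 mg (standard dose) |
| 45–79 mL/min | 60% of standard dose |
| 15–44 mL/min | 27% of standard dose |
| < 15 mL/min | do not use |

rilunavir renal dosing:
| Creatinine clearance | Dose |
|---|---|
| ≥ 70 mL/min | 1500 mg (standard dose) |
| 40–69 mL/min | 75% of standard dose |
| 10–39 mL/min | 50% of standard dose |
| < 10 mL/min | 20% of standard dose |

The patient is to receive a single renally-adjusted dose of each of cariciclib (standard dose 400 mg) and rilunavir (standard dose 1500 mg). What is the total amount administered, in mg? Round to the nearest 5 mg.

860 mg

CrCl = (140 − 27) × 79.5 / (72 × 3.6) = 8983.5 / 259.20 ≈ 34.7 mL/min
CrCl ≈ 35 mL/min.
cariciclib: 15–44 mL/min → 27% of 400 mg = 108 mg.
rilunavir: 10–39 mL/min → 50% of 1500 mg = 750 mg.
Total = 108 + 750 = 858 mg.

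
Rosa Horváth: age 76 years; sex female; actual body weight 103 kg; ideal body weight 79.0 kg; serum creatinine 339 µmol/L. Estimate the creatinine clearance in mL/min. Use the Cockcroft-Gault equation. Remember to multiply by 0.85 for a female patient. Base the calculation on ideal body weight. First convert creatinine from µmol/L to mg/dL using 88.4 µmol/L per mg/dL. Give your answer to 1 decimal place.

15.6 mL/min

SCr = 339 / 88.4 = 3.835 mg/dL
CrCl = (140 − 76) × 79 / (72 × 3.835) × 0.85 = 5056.0 / 276.12 × 0.85 ≈ 15.6 mL/min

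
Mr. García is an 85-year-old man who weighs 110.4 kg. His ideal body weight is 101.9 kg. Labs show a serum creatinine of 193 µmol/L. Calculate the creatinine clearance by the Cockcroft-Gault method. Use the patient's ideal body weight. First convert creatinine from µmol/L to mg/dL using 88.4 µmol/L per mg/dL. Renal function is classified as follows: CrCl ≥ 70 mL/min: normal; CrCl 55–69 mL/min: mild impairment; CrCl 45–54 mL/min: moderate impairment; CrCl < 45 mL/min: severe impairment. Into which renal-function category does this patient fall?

severe impairment

SCr = 193 / 88.4 = 2.183 mg/dL
CrCl = (140 − 85) × 101.9 / (72 × 2.183) = 5604.5 / 157.18 ≈ 35.7 mL/min
36 mL/min falls in the 'severe impairment' range.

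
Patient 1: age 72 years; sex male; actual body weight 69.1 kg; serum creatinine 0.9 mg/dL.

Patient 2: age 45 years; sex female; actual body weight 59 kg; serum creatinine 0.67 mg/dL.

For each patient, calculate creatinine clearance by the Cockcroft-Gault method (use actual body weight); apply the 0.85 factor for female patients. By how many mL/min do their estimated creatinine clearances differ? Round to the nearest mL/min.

26 mL/min

Patient 1: CrCl = (140 − 72) × 69.1 / (72 × 0.9) = 4698.8 / 64.80 ≈ 72.5 mL/min
Patient 2: CrCl = (140 − 45) × 59 / (72 × 0.67) × 0.85 = 5605.0 / 48.24 × 0.85 ≈ 98.8 mL/min
|72.5 − 98.8| = 26.3 mL/min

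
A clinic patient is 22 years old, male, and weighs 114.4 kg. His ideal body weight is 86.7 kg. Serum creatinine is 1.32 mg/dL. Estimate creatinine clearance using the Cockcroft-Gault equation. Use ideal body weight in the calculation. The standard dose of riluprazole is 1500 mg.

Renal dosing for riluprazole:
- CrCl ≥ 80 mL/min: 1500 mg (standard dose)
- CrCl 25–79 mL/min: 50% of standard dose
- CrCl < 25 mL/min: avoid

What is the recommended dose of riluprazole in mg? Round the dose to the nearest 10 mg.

1500 mg

CrCl = (140 − 22) × 86.7 / (72 × 1.32) = 10230.6 / 95.04 ≈ 107.6 mL/min
CrCl ≈ 108 mL/min → bracket ≥ 80 mL/min.
100% of 1500 mg = 1500 mg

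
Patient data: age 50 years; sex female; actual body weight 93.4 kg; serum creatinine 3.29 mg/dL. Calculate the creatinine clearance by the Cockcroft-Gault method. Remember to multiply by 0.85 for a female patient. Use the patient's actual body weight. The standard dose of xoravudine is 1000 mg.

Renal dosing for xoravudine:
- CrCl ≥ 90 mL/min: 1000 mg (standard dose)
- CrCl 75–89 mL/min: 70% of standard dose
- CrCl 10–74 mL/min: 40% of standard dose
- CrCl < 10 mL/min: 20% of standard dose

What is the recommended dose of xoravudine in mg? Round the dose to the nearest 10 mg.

400 mg

CrCl = (140 − 50) × 93.4 / (72 × 3.29) × 0.85 = 8406.0 / 236.88 × 0.85 ≈ 30.2 mL/min
CrCl ≈ 30 mL/min → bracket 10–74 mL/min.
40% of 1000 mg = 400 mg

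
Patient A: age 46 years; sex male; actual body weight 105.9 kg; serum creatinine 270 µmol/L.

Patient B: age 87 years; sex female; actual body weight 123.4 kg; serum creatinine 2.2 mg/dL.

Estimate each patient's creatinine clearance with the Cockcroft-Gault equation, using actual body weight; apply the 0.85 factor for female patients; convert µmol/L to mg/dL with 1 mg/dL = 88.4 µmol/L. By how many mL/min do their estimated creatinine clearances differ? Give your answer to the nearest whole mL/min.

Patient A: SCr = 270 / 88.4 = 3.054 mg/dL
Patient A: CrCl = (140 − 46) × 105.9 / (72 × 3.054) = 9954.6 / 219.89 ≈ 45.3 mL/min
Patient B: CrCl = (140 − 87) × 123.4 / (72 × 2.2) × 0.85 = 6540.2 / 158.40 × 0.85 ≈ 35.1 mL/min
|45.3 − 35.1| = 10.2 mL/min

10 mL/min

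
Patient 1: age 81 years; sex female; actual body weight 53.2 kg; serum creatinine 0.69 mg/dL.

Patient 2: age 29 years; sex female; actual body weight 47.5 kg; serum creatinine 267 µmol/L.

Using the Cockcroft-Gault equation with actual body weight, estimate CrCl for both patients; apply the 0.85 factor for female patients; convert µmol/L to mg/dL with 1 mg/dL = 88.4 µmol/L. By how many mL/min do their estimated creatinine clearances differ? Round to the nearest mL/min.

33 mL/min

Patient 1: CrCl = (140 − 81) × 53.2 / (72 × 0.69) × 0.85 = 3138.8 / 49.68 × 0.85 ≈ 53.7 mL/min
Patient 2: SCr = 267 / 88.4 = 3.02 mg/dL
Patient 2: CrCl = (140 − 29) × 47.5 / (72 × 3.02) × 0.85 = 5272.5 / 217.44 × 0.85 ≈ 20.6 mL/min
|53.7 − 20.6| = 33.1 mL/min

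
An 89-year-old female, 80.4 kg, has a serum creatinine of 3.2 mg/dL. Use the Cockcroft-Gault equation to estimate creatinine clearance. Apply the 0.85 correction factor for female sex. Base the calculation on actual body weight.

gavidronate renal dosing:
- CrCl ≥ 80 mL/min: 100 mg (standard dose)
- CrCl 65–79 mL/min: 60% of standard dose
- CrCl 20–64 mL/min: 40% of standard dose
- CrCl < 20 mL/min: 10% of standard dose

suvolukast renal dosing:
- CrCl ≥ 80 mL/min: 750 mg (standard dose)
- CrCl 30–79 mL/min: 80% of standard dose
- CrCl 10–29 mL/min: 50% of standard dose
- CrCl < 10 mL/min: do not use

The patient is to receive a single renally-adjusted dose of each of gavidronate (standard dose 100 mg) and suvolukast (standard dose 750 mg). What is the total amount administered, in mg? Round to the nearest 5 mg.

CrCl = (140 − 89) × 80.4 / (72 × 3.2) × 0.85 = 4100.4 / 230.40 × 0.85 ≈ 15.1 mL/min
CrCl ≈ 15 mL/min.
gavidronate: < 20 mL/min → 10% of 100 mg = 10 mg.
suvolukast: 10–29 mL/min → 50% of 750 mg = 375 mg.
Total = 10 + 375 = 385 mg.

385 mg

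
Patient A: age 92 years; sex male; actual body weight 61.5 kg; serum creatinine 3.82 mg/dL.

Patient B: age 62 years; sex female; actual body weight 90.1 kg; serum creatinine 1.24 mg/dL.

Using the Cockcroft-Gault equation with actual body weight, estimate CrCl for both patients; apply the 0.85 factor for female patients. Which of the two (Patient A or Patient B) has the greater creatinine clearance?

Patient A: CrCl = (140 − 92) × 61.5 / (72 × 3.82) = 2952.0 / 275.04 ≈ 10.7 mL/min
Patient B: CrCl = (140 − 62) × 90.1 / (72 × 1.24) × 0.85 = 7027.8 / 89.28 × 0.85 ≈ 66.9 mL/min
10.7 vs 66.9 mL/min → Patient B is higher.

Patient B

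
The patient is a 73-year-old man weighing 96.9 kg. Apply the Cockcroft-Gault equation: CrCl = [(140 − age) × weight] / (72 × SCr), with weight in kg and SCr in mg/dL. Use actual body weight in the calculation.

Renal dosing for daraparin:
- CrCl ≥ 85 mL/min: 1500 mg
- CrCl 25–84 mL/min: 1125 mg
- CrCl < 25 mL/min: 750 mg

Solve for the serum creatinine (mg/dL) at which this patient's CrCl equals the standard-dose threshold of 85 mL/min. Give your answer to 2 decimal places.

1.06 mg/dL

Standard dose requires CrCl ≥ 85 mL/min.
Set (140 − 73) × 96.9 / (72 × SCr) = 85
SCr = (140 − 73) × 96.9 / (72 × 85) = 1.061 mg/dL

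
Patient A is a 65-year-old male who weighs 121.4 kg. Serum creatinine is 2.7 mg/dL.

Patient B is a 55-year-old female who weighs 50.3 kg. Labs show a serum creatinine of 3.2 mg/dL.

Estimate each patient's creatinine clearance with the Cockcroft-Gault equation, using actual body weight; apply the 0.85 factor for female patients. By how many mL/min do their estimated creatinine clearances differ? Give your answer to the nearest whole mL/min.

Patient A: CrCl = (140 − 65) × 121.4 / (72 × 2.7) = 9105.0 / 194.40 ≈ 46.8 mL/min
Patient B: CrCl = (140 − 55) × 50.3 / (72 × 3.2) × 0.85 = 4275.5 / 230.40 × 0.85 ≈ 15.8 mL/min
|46.8 − 15.8| = 31.0 mL/min

31 mL/min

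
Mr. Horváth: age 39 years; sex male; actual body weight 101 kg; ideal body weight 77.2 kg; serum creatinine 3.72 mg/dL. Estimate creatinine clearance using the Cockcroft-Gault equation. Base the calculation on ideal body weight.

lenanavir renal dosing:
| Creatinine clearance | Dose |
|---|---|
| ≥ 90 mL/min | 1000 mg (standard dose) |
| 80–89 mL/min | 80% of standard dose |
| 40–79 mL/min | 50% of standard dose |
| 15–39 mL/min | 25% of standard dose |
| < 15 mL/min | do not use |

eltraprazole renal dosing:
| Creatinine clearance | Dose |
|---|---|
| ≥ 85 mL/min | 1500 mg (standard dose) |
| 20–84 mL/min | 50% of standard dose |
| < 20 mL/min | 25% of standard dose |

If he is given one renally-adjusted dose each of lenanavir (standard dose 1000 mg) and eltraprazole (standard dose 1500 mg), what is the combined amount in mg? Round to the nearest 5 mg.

CrCl = (140 − 39) × 77.2 / (72 × 3.72) = 7797.2 / 267.84 ≈ 29.1 mL/min
CrCl ≈ 29 mL/min.
lenanavir: 15–39 mL/min → 25% of 1000 mg = 250 mg.
eltraprazole: 20–84 mL/min → 50% of 1500 mg = 750 mg.
Total = 250 + 750 = 1000 mg.

1000 mg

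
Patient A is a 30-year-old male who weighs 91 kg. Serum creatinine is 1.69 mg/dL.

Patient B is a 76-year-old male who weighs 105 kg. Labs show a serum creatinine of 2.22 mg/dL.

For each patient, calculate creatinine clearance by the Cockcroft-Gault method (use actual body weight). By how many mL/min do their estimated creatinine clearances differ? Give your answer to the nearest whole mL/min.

Patient A: CrCl = (140 − 30) × 91 / (72 × 1.69) = 10010.0 / 121.68 ≈ 82.3 mL/min
Patient B: CrCl = (140 − 76) × 105 / (72 × 2.22) = 6720.0 / 159.84 ≈ 42.0 mL/min
|82.3 − 42.0| = 40.3 mL/min

40 mL/min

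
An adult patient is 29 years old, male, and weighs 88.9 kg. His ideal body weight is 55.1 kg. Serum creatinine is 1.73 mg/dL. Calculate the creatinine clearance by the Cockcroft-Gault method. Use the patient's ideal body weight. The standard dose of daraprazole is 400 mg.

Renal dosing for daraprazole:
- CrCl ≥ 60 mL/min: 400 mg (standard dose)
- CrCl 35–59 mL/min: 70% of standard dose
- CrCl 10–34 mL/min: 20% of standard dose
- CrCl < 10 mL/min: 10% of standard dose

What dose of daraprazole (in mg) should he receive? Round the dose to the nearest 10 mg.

CrCl = (140 − 29) × 55.1 / (72 × 1.73) = 6116.1 / 124.56 ≈ 49.1 mL/min
CrCl ≈ 49 mL/min → bracket 35–59 mL/min.
70% of 400 mg = 280 mg

280 mg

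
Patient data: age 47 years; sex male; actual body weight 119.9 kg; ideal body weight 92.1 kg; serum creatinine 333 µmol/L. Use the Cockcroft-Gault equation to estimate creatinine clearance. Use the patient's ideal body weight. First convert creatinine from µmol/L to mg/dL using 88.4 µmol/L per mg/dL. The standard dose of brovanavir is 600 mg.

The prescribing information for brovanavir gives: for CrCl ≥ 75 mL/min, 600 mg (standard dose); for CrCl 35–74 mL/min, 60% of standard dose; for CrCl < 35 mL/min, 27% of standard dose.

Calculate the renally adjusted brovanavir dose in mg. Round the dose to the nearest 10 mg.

SCr = 333 / 88.4 = 3.767 mg/dL
CrCl = (140 − 47) × 92.1 / (72 × 3.767) = 8565.3 / 271.22 ≈ 31.6 mL/min
CrCl ≈ 32 mL/min → bracket < 35 mL/min.
27% of 600 mg = 162 mg → 160 mg

160 mg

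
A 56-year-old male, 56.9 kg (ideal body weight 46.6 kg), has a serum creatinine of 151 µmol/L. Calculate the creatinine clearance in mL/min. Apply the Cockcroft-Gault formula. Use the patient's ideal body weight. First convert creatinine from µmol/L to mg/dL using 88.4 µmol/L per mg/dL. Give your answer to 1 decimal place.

SCr = 151 / 88.4 = 1.708 mg/dL
CrCl = (140 − 56) × 46.6 / (72 × 1.708) = 3914.4 / 122.98 ≈ 31.8 mL/min

31.8 mL/min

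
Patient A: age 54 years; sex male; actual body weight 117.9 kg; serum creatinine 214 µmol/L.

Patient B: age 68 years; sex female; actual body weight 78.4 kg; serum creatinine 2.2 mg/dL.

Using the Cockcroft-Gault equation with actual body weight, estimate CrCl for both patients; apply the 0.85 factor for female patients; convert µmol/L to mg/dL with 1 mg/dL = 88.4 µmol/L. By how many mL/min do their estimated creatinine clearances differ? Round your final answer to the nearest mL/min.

28 mL/min

Patient A: SCr = 214 / 88.4 = 2.421 mg/dL
Patient A: CrCl = (140 − 54) × 117.9 / (72 × 2.421) = 10139.4 / 174.31 ≈ 58.2 mL/min
Patient B: CrCl = (140 − 68) × 78.4 / (72 × 2.2) × 0.85 = 5644.8 / 158.40 × 0.85 ≈ 30.3 mL/min
|58.2 − 30.3| = 27.9 mL/min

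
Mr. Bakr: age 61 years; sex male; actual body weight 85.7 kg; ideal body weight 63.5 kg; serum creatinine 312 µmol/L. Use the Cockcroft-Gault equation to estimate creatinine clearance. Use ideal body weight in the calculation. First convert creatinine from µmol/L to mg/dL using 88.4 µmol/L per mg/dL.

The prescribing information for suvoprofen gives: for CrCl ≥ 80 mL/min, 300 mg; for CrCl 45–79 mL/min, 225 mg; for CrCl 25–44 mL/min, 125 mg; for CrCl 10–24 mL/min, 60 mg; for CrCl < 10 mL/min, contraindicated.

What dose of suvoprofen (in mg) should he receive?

60 mg

SCr = 312 / 88.4 = 3.529 mg/dL
CrCl = (140 − 61) × 63.5 / (72 × 3.529) = 5016.5 / 254.09 ≈ 19.7 mL/min
CrCl ≈ 20 mL/min → bracket 10–24 mL/min.
Dose for this bracket: 60 mg.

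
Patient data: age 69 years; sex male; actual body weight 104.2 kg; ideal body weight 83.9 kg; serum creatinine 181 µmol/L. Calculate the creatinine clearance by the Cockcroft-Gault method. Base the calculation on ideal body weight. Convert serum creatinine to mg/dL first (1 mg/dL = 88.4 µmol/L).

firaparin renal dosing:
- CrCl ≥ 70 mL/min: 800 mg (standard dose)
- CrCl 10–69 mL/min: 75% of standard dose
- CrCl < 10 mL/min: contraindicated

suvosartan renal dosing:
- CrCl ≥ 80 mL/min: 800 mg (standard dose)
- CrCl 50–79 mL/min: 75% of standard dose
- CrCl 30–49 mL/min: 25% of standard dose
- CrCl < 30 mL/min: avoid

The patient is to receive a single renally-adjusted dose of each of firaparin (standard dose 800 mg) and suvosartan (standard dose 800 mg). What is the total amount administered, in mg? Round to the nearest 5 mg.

SCr = 181 / 88.4 = 2.048 mg/dL
CrCl = (140 − 69) × 83.9 / (72 × 2.048) = 5956.9 / 147.46 ≈ 40.4 mL/min
CrCl ≈ 40 mL/min.
firaparin: 10–69 mL/min → 75% of 800 mg = 600 mg.
suvosartan: 30–49 mL/min → 25% of 800 mg = 200 mg.
Total = 600 + 200 = 800 mg.

800 mg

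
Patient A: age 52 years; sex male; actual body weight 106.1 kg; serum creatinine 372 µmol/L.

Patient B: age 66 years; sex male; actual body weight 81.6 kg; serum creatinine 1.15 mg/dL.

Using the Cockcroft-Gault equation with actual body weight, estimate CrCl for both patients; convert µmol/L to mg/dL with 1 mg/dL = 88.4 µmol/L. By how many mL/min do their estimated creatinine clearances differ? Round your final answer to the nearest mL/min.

Patient A: SCr = 372 / 88.4 = 4.208 mg/dL
Patient A: CrCl = (140 − 52) × 106.1 / (72 × 4.208) = 9336.8 / 302.98 ≈ 30.8 mL/min
Patient B: CrCl = (140 − 66) × 81.6 / (72 × 1.15) = 6038.4 / 82.80 ≈ 72.9 mL/min
|30.8 − 72.9| = 42.1 mL/min

42 mL/min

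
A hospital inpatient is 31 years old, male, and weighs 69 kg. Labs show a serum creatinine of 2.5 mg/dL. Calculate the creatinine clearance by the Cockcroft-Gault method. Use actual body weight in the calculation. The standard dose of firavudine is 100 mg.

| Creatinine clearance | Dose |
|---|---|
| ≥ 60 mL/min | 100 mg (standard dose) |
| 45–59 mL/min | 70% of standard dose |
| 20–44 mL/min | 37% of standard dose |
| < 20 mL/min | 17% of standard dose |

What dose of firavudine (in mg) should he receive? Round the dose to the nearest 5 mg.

35 mg

CrCl = (140 − 31) × 69 / (72 × 2.5) = 7521.0 / 180.00 ≈ 41.8 mL/min
CrCl ≈ 42 mL/min → bracket 20–44 mL/min.
37% of 100 mg = 37 mg → 35 mg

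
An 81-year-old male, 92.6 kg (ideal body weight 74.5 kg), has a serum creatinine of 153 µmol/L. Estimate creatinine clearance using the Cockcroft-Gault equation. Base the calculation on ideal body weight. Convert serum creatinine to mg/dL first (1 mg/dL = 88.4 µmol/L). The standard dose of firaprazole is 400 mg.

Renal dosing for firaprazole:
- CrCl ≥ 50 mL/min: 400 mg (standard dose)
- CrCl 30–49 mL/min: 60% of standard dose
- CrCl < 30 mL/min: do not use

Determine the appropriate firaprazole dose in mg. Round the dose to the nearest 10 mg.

SCr = 153 / 88.4 = 1.731 mg/dL
CrCl = (140 − 81) × 74.5 / (72 × 1.731) = 4395.5 / 124.63 ≈ 35.3 mL/min
CrCl ≈ 35 mL/min → bracket 30–49 mL/min.
60% of 400 mg = 240 mg

240 mg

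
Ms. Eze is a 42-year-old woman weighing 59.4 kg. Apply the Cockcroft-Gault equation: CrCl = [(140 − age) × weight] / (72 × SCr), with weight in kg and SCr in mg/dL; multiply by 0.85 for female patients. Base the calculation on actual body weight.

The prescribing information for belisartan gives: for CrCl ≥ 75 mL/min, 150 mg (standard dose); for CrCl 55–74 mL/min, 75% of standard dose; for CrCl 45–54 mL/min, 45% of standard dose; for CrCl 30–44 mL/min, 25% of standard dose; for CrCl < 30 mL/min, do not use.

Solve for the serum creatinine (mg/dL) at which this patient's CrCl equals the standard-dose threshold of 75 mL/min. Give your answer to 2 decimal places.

Standard dose requires CrCl ≥ 75 mL/min.
Set (140 − 42) × 59.4 × 0.85 / (72 × SCr) = 75
SCr = (140 − 42) × 59.4 × 0.85 / (72 × 75) = 0.916 mg/dL

0.92 mg/dL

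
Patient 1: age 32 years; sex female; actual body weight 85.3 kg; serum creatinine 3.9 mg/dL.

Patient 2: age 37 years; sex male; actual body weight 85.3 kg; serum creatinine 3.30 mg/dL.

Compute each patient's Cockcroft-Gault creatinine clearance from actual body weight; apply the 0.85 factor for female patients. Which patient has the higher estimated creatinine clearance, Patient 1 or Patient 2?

Patient 1: CrCl = (140 − 32) × 85.3 / (72 × 3.9) × 0.85 = 9212.4 / 280.80 × 0.85 ≈ 27.9 mL/min
Patient 2: CrCl = (140 − 37) × 85.3 / (72 × 3.3) = 8785.9 / 237.60 ≈ 37.0 mL/min
27.9 vs 37.0 mL/min → Patient 2 is higher.

Patient 2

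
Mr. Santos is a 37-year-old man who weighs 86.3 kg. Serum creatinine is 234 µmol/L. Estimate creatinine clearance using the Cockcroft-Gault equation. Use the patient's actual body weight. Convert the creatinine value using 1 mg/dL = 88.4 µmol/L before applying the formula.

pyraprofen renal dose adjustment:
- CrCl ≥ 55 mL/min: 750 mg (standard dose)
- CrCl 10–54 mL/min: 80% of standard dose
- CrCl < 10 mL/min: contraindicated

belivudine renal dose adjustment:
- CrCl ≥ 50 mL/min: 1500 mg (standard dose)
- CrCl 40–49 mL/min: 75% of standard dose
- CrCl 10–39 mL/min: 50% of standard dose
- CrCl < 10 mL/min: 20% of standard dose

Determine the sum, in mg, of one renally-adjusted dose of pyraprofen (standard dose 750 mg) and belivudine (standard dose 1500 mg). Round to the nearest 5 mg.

SCr = 234 / 88.4 = 2.647 mg/dL
CrCl = (140 − 37) × 86.3 / (72 × 2.647) = 8888.9 / 190.58 ≈ 46.6 mL/min
CrCl ≈ 47 mL/min.
pyraprofen: 10–54 mL/min → 80% of 750 mg = 600 mg.
belivudine: 40–49 mL/min → 75% of 1500 mg = 1125 mg.
Total = 600 + 1125 = 1725 mg.

1725 mg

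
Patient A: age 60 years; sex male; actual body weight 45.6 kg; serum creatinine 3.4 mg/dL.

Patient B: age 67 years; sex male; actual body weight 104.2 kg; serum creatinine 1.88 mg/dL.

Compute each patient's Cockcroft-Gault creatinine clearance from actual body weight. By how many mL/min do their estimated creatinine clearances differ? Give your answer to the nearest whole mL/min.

41 mL/min

Patient A: CrCl = (140 − 60) × 45.6 / (72 × 3.4) = 3648.0 / 244.80 ≈ 14.9 mL/min
Patient B: CrCl = (140 − 67) × 104.2 / (72 × 1.88) = 7606.6 / 135.36 ≈ 56.2 mL/min
|14.9 − 56.2| = 41.3 mL/min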